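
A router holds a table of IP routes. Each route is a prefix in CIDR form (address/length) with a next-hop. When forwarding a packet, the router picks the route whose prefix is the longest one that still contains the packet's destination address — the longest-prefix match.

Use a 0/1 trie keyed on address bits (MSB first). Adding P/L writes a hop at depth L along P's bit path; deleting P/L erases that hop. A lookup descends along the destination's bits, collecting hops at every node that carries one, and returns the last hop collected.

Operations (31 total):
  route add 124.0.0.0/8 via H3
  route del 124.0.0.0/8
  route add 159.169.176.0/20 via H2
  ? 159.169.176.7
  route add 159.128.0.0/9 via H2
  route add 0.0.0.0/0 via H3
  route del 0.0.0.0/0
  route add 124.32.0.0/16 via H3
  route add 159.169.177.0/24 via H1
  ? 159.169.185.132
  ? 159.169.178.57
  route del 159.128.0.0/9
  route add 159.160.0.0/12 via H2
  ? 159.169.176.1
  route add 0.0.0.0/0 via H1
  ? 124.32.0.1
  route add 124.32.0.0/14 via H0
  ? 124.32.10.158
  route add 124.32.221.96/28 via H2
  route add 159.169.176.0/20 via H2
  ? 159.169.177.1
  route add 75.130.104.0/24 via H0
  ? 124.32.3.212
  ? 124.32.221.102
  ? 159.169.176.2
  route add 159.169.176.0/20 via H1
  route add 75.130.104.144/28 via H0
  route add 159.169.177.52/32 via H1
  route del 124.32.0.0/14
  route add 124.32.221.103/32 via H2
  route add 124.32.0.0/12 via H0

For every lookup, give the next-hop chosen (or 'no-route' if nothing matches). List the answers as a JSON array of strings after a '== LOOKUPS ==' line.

Process each operation:
  add 124.0.0.0/8 -> H3 at depth 8
  - 124.0.0.0/8 clear@8
  add 159.169.176.0/20 -> H2 at depth 20
  Q 159.169.176.7: descend 10011111101010011011 ; hops seen [H2] ; pick H2
  add 159.128.0.0/9 -> H2 at depth 9
  add 0.0.0.0/0 -> H3 at depth 0
  - 0.0.0.0/0 clear@0
  add 124.32.0.0/16 -> H3 at depth 16
  add 159.169.177.0/24 -> H1 at depth 24
  Q 159.169.185.132: descend 10011111101010011011 ; hops seen [H2,H2] ; pick H2
  Q 159.169.178.57: descend 1001111110101001101100 ; hops seen [H2,H2] ; pick H2
  - 159.128.0.0/9 clear@9
  add 159.160.0.0/12 -> H2 at depth 12
  Q 159.169.176.1: descend 10011111101010011011000 ; hops seen [H2,H2] ; pick H2
  add 0.0.0.0/0 -> H1 at depth 0
  Q 124.32.0.1: descend 0111110000100000 ; hops seen [H1,H3] ; pick H3
  add 124.32.0.0/14 -> H0 at depth 14
  Q 124.32.10.158: descend 0111110000100000 ; hops seen [H1,H0,H3] ; pick H3
  add 124.32.221.96/28 -> H2 at depth 28
  add 159.169.176.0/20 -> H2 at depth 20
  Q 159.169.177.1: descend 100111111010100110110001 ; hops seen [H1,H2,H2,H1] ; pick H1
  add 75.130.104.0/24 -> H0 at depth 24
  Q 124.32.3.212: descend 0111110000100000 ; hops seen [H1,H0,H3] ; pick H3
  Q 124.32.221.102: descend 0111110000100000110111010110 ; hops seen [H1,H0,H3,H2] ; pick H2
  Q 159.169.176.2: descend 10011111101010011011000 ; hops seen [H1,H2,H2] ; pick H2
  add 159.169.176.0/20 -> H1 at depth 20
  add 75.130.104.144/28 -> H0 at depth 28
  add 159.169.177.52/32 -> H1 at depth 32
  - 124.32.0.0/14 clear@14
  add 124.32.221.103/32 -> H2 at depth 32
  add 124.32.0.0/12 -> H0 at depth 12

== LOOKUPS ==
["H2","H2","H2","H2","H3","H3","H1","H3","H2","H2"]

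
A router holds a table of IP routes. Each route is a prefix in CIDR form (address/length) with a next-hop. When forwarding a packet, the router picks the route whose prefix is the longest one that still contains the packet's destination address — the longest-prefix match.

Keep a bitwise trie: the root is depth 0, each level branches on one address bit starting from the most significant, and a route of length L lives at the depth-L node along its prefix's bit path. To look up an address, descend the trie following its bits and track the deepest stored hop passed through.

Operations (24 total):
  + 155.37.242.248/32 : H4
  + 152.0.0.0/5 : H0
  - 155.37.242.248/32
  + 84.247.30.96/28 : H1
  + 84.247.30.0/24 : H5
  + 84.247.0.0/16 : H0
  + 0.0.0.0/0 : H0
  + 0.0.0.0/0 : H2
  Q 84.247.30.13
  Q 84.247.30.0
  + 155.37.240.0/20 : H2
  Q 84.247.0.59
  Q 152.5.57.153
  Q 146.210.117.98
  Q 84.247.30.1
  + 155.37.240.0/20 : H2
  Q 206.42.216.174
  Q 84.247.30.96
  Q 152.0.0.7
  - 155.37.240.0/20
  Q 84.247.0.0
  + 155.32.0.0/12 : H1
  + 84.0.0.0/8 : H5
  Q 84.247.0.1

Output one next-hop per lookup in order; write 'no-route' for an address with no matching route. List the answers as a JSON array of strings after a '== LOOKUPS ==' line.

Process each operation:
  + 155.37.242.248/32 (H4) depth=32
  + 152.0.0.0/5 (H0) depth=5
  del 155.37.242.248/32 (clear depth 32)
  + 84.247.30.96/28 (H1) depth=28
  + 84.247.30.0/24 (H5) depth=24
  + 84.247.0.0/16 (H0) depth=16
  + 0.0.0.0/0 (H0) depth=0
  + 0.0.0.0/0 (H2) depth=0
  Q 84.247.30.13: descend 0101010011110111000111100 ; hops seen [H2,H0,H5] ; pick H5
  Q 84.247.30.0: descend 0101010011110111000111100 ; hops seen [H2,H0,H5] ; pick H5
  + 155.37.240.0/20 (H2) depth=20
  Q 84.247.0.59: descend 0101010011110111000 ; hops seen [H2,H0] ; pick H0
  Q 152.5.57.153: descend 100110 ; hops seen [H2,H0] ; pick H0
  Q 146.210.117.98: descend 1001 ; hops seen [H2] ; pick H2
  Q 84.247.30.1: descend 0101010011110111000111100 ; hops seen [H2,H0,H5] ; pick H5
  + 155.37.240.0/20 (H2) depth=20
  Q 206.42.216.174: descend 1 ; hops seen [H2] ; pick H2
  Q 84.247.30.96: descend 0101010011110111000111100110 ; hops seen [H2,H0,H5,H1] ; pick H1
  Q 152.0.0.7: descend 100110 ; hops seen [H2,H0] ; pick H0
  del 155.37.240.0/20 (clear depth 20)
  Q 84.247.0.0: descend 0101010011110111000 ; hops seen [H2,H0] ; pick H0
  + 155.32.0.0/12 (H1) depth=12
  + 84.0.0.0/8 (H5) depth=8
  Q 84.247.0.1: descend 0101010011110111000 ; hops seen [H2,H5,H0] ; pick H0

== LOOKUPS ==
["H5","H5","H0","H0","H2","H5","H2","H1","H0","H0","H0"]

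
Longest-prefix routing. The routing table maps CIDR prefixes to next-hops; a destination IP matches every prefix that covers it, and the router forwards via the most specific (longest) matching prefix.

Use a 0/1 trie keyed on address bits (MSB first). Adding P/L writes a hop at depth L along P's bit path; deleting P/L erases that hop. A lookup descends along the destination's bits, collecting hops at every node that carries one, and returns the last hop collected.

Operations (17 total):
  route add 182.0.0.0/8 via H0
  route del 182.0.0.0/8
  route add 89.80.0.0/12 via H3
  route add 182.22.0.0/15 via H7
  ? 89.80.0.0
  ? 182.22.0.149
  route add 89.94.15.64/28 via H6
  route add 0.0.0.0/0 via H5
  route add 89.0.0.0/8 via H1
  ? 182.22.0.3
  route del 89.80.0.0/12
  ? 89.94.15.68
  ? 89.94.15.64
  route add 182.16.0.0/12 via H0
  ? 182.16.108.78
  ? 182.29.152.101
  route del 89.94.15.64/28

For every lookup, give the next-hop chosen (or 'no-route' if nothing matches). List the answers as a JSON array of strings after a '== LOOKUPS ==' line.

Process each operation:
  + 182.0.0.0/8 (H0) depth=8
  del 182.0.0.0/8 (clear depth 8)
  + 89.80.0.0/12 (H3) depth=12
  + 182.22.0.0/15 (H7) depth=15
  lookup 89.80.0.0: bits 010110010101 walk d0:-→d1:-→d2:-→d3:-→d4:-→d5:-→d6:-→d7:-→d8:-→d9:-→d10:-→d11:-→d12:H3 -> H3
  lookup 182.22.0.149: bits 101101100001011 walk d0:-→d1:-→d2:-→d3:-→d4:-→d5:-→d6:-→d7:-→d8:-→d9:-→d10:-→d11:-→d12:-→d13:-→d14:-→d15:H7 -> H7
  + 89.94.15.64/28 (H6) depth=28
  + 0.0.0.0/0 (H5) depth=0
  + 89.0.0.0/8 (H1) depth=8
  lookup 182.22.0.3: bits 101101100001011 walk d0:H5→d1:-→d2:-→d3:-→d4:-→d5:-→d6:-→d7:-→d8:-→d9:-→d10:-→d11:-→d12:-→d13:-→d14:-→d15:H7 -> H7
  del 89.80.0.0/12 (clear depth 12)
  lookup 89.94.15.68: bits 0101100101011110000011110100 walk d0:H5→d1:-→d2:-→d3:-→d4:-→d5:-→d6:-→d7:-→d8:H1→d9:-→d10:-→d11:-→d12:-→d13:-→d14:-→d15:-→d16:-→d17:-→d18:-→d19:-→d20:-→d21:-→d22:-→d23:-→d24:-→d25:-→d26:-→d27:-→d28:H6 -> H6
  lookup 89.94.15.64: bits 0101100101011110000011110100 walk d0:H5→d1:-→d2:-→d3:-→d4:-→d5:-→d6:-→d7:-→d8:H1→d9:-→d10:-→d11:-→d12:-→d13:-→d14:-→d15:-→d16:-→d17:-→d18:-→d19:-→d20:-→d21:-→d22:-→d23:-→d24:-→d25:-→d26:-→d27:-→d28:H6 -> H6
  + 182.16.0.0/12 (H0) depth=12
  lookup 182.16.108.78: bits 1011011000010 walk d0:H5→d1:-→d2:-→d3:-→d4:-→d5:-→d6:-→d7:-→d8:-→d9:-→d10:-→d11:-→d12:H0→d13:- -> H0
  lookup 182.29.152.101: bits 101101100001 walk d0:H5→d1:-→d2:-→d3:-→d4:-→d5:-→d6:-→d7:-→d8:-→d9:-→d10:-→d11:-→d12:H0 -> H0
  del 89.94.15.64/28 (clear depth 28)

== LOOKUPS ==
["H3","H7","H7","H6","H6","H0","H0"]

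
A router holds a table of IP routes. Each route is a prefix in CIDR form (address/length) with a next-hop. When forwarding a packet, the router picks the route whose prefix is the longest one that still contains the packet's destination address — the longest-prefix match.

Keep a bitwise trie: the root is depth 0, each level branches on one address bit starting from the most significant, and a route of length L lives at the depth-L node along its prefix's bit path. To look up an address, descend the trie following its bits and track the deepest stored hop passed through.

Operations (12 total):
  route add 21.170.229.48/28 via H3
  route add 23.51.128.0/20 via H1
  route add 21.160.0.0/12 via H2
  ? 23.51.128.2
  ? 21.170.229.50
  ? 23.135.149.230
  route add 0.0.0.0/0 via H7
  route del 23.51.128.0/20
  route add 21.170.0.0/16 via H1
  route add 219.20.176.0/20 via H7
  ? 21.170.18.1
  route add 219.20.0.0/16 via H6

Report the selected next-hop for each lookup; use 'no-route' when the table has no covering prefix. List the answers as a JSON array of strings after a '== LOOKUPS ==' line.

Process each operation:
  + 21.170.229.48/28 (H3) depth=28
  + 23.51.128.0/20 (H1) depth=20
  + 21.160.0.0/12 (H2) depth=12
  lookup 23.51.128.2: bits 00010111001100111000 walk d0:-→d1:-→d2:-→d3:-→d4:-→d5:-→d6:-→d7:-→d8:-→d9:-→d10:-→d11:-→d12:-→d13:-→d14:-→d15:-→d16:-→d17:-→d18:-→d19:-→d20:H1 -> H1
  lookup 21.170.229.50: bits 0001010110101010111001010011 walk d0:-→d1:-→d2:-→d3:-→d4:-→d5:-→d6:-→d7:-→d8:-→d9:-→d10:-→d11:-→d12:H2→d13:-→d14:-→d15:-→d16:-→d17:-→d18:-→d19:-→d20:-→d21:-→d22:-→d23:-→d24:-→d25:-→d26:-→d27:-→d28:H3 -> H3
  lookup 23.135.149.230: bits 00010111 walk d0:-→d1:-→d2:-→d3:-→d4:-→d5:-→d6:-→d7:-→d8:- -> no-route
  + 0.0.0.0/0 (H7) depth=0
  - 23.51.128.0/20 clear@20
  + 21.170.0.0/16 (H1) depth=16
  + 219.20.176.0/20 (H7) depth=20
  lookup 21.170.18.1: bits 0001010110101010 walk d0:H7→d1:-→d2:-→d3:-→d4:-→d5:-→d6:-→d7:-→d8:-→d9:-→d10:-→d11:-→d12:H2→d13:-→d14:-→d15:-→d16:H1 -> H1
  + 219.20.0.0/16 (H6) depth=16

== LOOKUPS ==
["H1","H3","no-route","H1"]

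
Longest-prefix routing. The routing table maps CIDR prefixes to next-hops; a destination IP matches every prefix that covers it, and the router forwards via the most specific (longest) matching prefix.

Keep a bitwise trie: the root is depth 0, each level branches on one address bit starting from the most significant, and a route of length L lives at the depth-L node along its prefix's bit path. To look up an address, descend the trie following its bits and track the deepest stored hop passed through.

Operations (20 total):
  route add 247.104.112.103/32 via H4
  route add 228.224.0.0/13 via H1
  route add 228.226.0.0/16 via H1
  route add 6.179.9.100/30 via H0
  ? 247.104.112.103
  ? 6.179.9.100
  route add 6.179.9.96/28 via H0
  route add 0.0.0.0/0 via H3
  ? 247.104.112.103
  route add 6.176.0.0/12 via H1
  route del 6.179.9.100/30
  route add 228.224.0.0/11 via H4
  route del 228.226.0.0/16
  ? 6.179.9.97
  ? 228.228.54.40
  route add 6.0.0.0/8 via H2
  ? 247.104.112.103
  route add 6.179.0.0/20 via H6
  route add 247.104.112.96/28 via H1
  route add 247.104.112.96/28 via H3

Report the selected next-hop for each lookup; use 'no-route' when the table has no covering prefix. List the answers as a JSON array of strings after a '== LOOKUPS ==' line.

Apply in order:
  add 247.104.112.103/32 -> H4 at depth 32
  add 228.224.0.0/13 -> H1 at depth 13
  add 228.226.0.0/16 -> H1 at depth 16
  add 6.179.9.100/30 -> H0 at depth 30
  lookup 247.104.112.103: bits 11110111011010000111000001100111 walk d0:-→d1:-→d2:-→d3:-→d4:-→d5:-→d6:-→d7:-→d8:-→d9:-→d10:-→d11:-→d12:-→d13:-→d14:-→d15:-→d16:-→d17:-→d18:-→d19:-→d20:-→d21:-→d22:-→d23:-→d24:-→d25:-→d26:-→d27:-→d28:-→d29:-→d30:-→d31:-→d32:H4 -> H4
  lookup 6.179.9.100: bits 000001101011001100001001011001 walk d0:-→d1:-→d2:-→d3:-→d4:-→d5:-→d6:-→d7:-→d8:-→d9:-→d10:-→d11:-→d12:-→d13:-→d14:-→d15:-→d16:-→d17:-→d18:-→d19:-→d20:-→d21:-→d22:-→d23:-→d24:-→d25:-→d26:-→d27:-→d28:-→d29:-→d30:H0 -> H0
  add 6.179.9.96/28 -> H0 at depth 28
  add 0.0.0.0/0 -> H3 at depth 0
  lookup 247.104.112.103: bits 11110111011010000111000001100111 walk d0:H3→d1:-→d2:-→d3:-→d4:-→d5:-→d6:-→d7:-→d8:-→d9:-→d10:-→d11:-→d12:-→d13:-→d14:-→d15:-→d16:-→d17:-→d18:-→d19:-→d20:-→d21:-→d22:-→d23:-→d24:-→d25:-→d26:-→d27:-→d28:-→d29:-→d30:-→d31:-→d32:H4 -> H4
  add 6.176.0.0/12 -> H1 at depth 12
  del 6.179.9.100/30 (clear depth 30)
  add 228.224.0.0/11 -> H4 at depth 11
  del 228.226.0.0/16 (clear depth 16)
  lookup 6.179.9.97: bits 00000110101100110000100101100 walk d0:H3→d1:-→d2:-→d3:-→d4:-→d5:-→d6:-→d7:-→d8:-→d9:-→d10:-→d11:-→d12:H1→d13:-→d14:-→d15:-→d16:-→d17:-→d18:-→d19:-→d20:-→d21:-→d22:-→d23:-→d24:-→d25:-→d26:-→d27:-→d28:H0→d29:- -> H0
  lookup 228.228.54.40: bits 1110010011100 walk d0:H3→d1:-→d2:-→d3:-→d4:-→d5:-→d6:-→d7:-→d8:-→d9:-→d10:-→d11:H4→d12:-→d13:H1 -> H1
  add 6.0.0.0/8 -> H2 at depth 8
  lookup 247.104.112.103: bits 11110111011010000111000001100111 walk d0:H3→d1:-→d2:-→d3:-→d4:-→d5:-→d6:-→d7:-→d8:-→d9:-→d10:-→d11:-→d12:-→d13:-→d14:-→d15:-→d16:-→d17:-→d18:-→d19:-→d20:-→d21:-→d22:-→d23:-→d24:-→d25:-→d26:-→d27:-→d28:-→d29:-→d30:-→d31:-→d32:H4 -> H4
  add 6.179.0.0/20 -> H6 at depth 20
  add 247.104.112.96/28 -> H1 at depth 28
  add 247.104.112.96/28 -> H3 at depth 28

== LOOKUPS ==
["H4","H0","H4","H0","H1","H4"]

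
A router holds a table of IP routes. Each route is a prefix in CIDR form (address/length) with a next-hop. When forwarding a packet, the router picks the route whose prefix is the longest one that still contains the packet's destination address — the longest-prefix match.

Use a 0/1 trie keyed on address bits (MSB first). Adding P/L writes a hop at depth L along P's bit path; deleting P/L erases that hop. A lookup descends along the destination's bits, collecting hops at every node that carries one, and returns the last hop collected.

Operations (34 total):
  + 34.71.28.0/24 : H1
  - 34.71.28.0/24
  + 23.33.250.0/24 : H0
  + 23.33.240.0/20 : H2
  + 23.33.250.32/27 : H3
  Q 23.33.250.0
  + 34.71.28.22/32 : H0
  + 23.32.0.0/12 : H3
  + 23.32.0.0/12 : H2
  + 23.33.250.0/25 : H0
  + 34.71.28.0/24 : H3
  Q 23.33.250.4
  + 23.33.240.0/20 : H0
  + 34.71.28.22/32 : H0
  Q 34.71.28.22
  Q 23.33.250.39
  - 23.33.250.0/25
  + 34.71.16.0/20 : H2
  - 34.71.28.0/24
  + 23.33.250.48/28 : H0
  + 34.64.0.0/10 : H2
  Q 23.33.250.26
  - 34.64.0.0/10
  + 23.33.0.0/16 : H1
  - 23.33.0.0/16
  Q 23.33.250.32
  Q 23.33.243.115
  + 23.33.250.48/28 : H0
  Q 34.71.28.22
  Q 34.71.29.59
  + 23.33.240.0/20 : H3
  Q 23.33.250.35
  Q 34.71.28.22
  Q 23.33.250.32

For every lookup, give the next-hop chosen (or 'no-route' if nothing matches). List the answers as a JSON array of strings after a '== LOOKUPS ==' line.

Trace:
  add 34.71.28.0/24 -> H1 at depth 24
  del 34.71.28.0/24 (clear depth 24)
  add 23.33.250.0/24 -> H0 at depth 24
  add 23.33.240.0/20 -> H2 at depth 20
  add 23.33.250.32/27 -> H3 at depth 27
  Q 23.33.250.0: descend 00010111001000011111101000 ; hops seen [H2,H0] ; pick H0
  add 34.71.28.22/32 -> H0 at depth 32
  add 23.32.0.0/12 -> H3 at depth 12
  add 23.32.0.0/12 -> H2 at depth 12
  add 23.33.250.0/25 -> H0 at depth 25
  add 34.71.28.0/24 -> H3 at depth 24
  Q 23.33.250.4: descend 00010111001000011111101000 ; hops seen [H2,H2,H0,H0] ; pick H0
  add 23.33.240.0/20 -> H0 at depth 20
  add 34.71.28.22/32 -> H0 at depth 32
  Q 34.71.28.22: descend 00100010010001110001110000010110 ; hops seen [H3,H0] ; pick H0
  Q 23.33.250.39: descend 000101110010000111111010001 ; hops seen [H2,H0,H0,H0,H3] ; pick H3
  del 23.33.250.0/25 (clear depth 25)
  add 34.71.16.0/20 -> H2 at depth 20
  del 34.71.28.0/24 (clear depth 24)
  add 23.33.250.48/28 -> H0 at depth 28
  add 34.64.0.0/10 -> H2 at depth 10
  Q 23.33.250.26: descend 00010111001000011111101000 ; hops seen [H2,H0,H0] ; pick H0
  del 34.64.0.0/10 (clear depth 10)
  add 23.33.0.0/16 -> H1 at depth 16
  del 23.33.0.0/16 (clear depth 16)
  Q 23.33.250.32: descend 000101110010000111111010001 ; hops seen [H2,H0,H0,H3] ; pick H3
  Q 23.33.243.115: descend 00010111001000011111 ; hops seen [H2,H0] ; pick H0
  add 23.33.250.48/28 -> H0 at depth 28
  Q 34.71.28.22: descend 00100010010001110001110000010110 ; hops seen [H2,H0] ; pick H0
  Q 34.71.29.59: descend 00100010010001110001110 ; hops seen [H2] ; pick H2
  add 23.33.240.0/20 -> H3 at depth 20
  Q 23.33.250.35: descend 000101110010000111111010001 ; hops seen [H2,H3,H0,H3] ; pick H3
  Q 34.71.28.22: descend 00100010010001110001110000010110 ; hops seen [H2,H0] ; pick H0
  Q 23.33.250.32: descend 000101110010000111111010001 ; hops seen [H2,H3,H0,H3] ; pick H3

== LOOKUPS ==
["H0","H0","H0","H3","H0","H3","H0","H0","H2","H3","H0","H3"]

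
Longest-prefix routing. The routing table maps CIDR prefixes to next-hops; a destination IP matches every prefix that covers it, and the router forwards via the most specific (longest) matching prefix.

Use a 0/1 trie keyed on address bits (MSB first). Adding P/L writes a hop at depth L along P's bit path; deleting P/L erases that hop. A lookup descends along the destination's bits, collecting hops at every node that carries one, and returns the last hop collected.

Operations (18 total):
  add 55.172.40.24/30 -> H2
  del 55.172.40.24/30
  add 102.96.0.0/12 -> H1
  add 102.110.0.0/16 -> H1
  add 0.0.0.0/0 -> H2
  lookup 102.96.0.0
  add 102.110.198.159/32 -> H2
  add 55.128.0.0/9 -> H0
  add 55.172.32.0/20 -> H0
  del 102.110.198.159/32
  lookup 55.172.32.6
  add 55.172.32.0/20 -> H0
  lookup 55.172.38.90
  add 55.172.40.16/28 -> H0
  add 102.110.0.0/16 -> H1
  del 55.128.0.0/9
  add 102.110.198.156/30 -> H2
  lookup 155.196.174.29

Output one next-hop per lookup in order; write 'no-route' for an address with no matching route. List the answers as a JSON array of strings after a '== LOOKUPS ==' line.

Apply in order:
  add 55.172.40.24/30 -> H2 at depth 30
  - 55.172.40.24/30 clear@30
  add 102.96.0.0/12 -> H1 at depth 12
  add 102.110.0.0/16 -> H1 at depth 16
  add 0.0.0.0/0 -> H2 at depth 0
  Q 102.96.0.0: descend 011001100110 ; hops seen [H2,H1] ; pick H1
  add 102.110.198.159/32 -> H2 at depth 32
  add 55.128.0.0/9 -> H0 at depth 9
  add 55.172.32.0/20 -> H0 at depth 20
  - 102.110.198.159/32 clear@32
  Q 55.172.32.6: descend 00110111101011000010 ; hops seen [H2,H0,H0] ; pick H0
  add 55.172.32.0/20 -> H0 at depth 20
  Q 55.172.38.90: descend 00110111101011000010 ; hops seen [H2,H0,H0] ; pick H0
  add 55.172.40.16/28 -> H0 at depth 28
  add 102.110.0.0/16 -> H1 at depth 16
  - 55.128.0.0/9 clear@9
  add 102.110.198.156/30 -> H2 at depth 30
  Q 155.196.174.29: descend ε ; hops seen [H2] ; pick H2

== LOOKUPS ==
["H1","H0","H0","H2"]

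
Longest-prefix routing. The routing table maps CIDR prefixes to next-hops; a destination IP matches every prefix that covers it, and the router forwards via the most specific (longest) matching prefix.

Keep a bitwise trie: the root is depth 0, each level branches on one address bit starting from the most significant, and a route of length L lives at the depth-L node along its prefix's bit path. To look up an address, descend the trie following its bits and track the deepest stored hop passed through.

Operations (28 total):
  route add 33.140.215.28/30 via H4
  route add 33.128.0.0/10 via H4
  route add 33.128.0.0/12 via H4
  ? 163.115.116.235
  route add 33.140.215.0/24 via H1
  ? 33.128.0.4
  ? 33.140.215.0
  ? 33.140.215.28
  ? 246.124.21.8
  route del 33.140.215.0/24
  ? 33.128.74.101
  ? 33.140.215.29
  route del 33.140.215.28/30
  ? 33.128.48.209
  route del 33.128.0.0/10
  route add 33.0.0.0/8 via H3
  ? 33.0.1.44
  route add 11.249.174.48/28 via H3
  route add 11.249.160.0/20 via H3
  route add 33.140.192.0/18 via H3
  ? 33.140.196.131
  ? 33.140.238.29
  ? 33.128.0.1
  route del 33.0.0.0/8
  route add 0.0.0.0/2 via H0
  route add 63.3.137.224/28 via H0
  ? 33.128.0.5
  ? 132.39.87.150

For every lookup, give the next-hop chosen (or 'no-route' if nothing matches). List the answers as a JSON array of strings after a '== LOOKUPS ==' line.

Trace:
  add 33.140.215.28/30 -> H4 at depth 30
  add 33.128.0.0/10 -> H4 at depth 10
  add 33.128.0.0/12 -> H4 at depth 12
  Q 163.115.116.235: descend ε ; hops seen [∅] ; pick no-route
  add 33.140.215.0/24 -> H1 at depth 24
  Q 33.128.0.4: descend 001000011000 ; hops seen [H4,H4] ; pick H4
  Q 33.140.215.0: descend 001000011000110011010111000 ; hops seen [H4,H4,H1] ; pick H1
  Q 33.140.215.28: descend 001000011000110011010111000111 ; hops seen [H4,H4,H1,H4] ; pick H4
  Q 246.124.21.8: descend ε ; hops seen [∅] ; pick no-route
  - 33.140.215.0/24 clear@24
  Q 33.128.74.101: descend 001000011000 ; hops seen [H4,H4] ; pick H4
  Q 33.140.215.29: descend 001000011000110011010111000111 ; hops seen [H4,H4,H4] ; pick H4
  - 33.140.215.28/30 clear@30
  Q 33.128.48.209: descend 001000011000 ; hops seen [H4,H4] ; pick H4
  - 33.128.0.0/10 clear@10
  add 33.0.0.0/8 -> H3 at depth 8
  Q 33.0.1.44: descend 00100001 ; hops seen [H3] ; pick H3
  add 11.249.174.48/28 -> H3 at depth 28
  add 11.249.160.0/20 -> H3 at depth 20
  add 33.140.192.0/18 -> H3 at depth 18
  Q 33.140.196.131: descend 0010000110001100110 ; hops seen [H3,H4,H3] ; pick H3
  Q 33.140.238.29: descend 001000011000110011 ; hops seen [H3,H4,H3] ; pick H3
  Q 33.128.0.1: descend 001000011000 ; hops seen [H3,H4] ; pick H4
  - 33.0.0.0/8 clear@8
  add 0.0.0.0/2 -> H0 at depth 2
  add 63.3.137.224/28 -> H0 at depth 28
  Q 33.128.0.5: descend 001000011000 ; hops seen [H0,H4] ; pick H4
  Q 132.39.87.150: descend ε ; hops seen [∅] ; pick no-route

== LOOKUPS ==
["no-route","H4","H1","H4","no-route","H4","H4","H4","H3","H3","H3","H4","H4","no-route"]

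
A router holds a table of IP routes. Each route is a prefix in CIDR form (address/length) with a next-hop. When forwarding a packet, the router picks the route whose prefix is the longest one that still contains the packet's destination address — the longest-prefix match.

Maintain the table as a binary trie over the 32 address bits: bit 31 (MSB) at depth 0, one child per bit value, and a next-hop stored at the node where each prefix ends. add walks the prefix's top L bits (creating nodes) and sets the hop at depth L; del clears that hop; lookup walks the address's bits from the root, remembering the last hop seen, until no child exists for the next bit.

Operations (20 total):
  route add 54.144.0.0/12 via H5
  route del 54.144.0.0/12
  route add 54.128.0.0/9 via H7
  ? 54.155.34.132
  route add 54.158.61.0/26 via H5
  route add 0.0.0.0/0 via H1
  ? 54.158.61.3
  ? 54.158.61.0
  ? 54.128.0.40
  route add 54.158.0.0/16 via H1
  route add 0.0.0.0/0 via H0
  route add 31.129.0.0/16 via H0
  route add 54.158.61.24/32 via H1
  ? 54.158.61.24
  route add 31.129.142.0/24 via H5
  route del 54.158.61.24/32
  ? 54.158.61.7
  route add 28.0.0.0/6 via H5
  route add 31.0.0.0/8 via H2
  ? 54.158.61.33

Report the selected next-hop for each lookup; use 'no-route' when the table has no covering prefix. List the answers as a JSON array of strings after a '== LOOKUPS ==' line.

Apply in order:
  + 54.144.0.0/12 (H5) depth=12
  del 54.144.0.0/12 (clear depth 12)
  + 54.128.0.0/9 (H7) depth=9
  ? 54.155.34.132  path d0:-→d1:-→d2:-→d3:-→d4:-→d5:-→d6:-→d7:-→d8:-→d9:H7→d10:-→d11:-→d12:-  best=H7
  + 54.158.61.0/26 (H5) depth=26
  + 0.0.0.0/0 (H1) depth=0
  ? 54.158.61.3  path d0:H1→d1:-→d2:-→d3:-→d4:-→d5:-→d6:-→d7:-→d8:-→d9:H7→d10:-→d11:-→d12:-→d13:-→d14:-→d15:-→d16:-→d17:-→d18:-→d19:-→d20:-→d21:-→d22:-→d23:-→d24:-→d25:-→d26:H5  best=H5
  ? 54.158.61.0  path d0:H1→d1:-→d2:-→d3:-→d4:-→d5:-→d6:-→d7:-→d8:-→d9:H7→d10:-→d11:-→d12:-→d13:-→d14:-→d15:-→d16:-→d17:-→d18:-→d19:-→d20:-→d21:-→d22:-→d23:-→d24:-→d25:-→d26:H5  best=H5
  ? 54.128.0.40  path d0:H1→d1:-→d2:-→d3:-→d4:-→d5:-→d6:-→d7:-→d8:-→d9:H7→d10:-→d11:-  best=H7
  + 54.158.0.0/16 (H1) depth=16
  + 0.0.0.0/0 (H0) depth=0
  + 31.129.0.0/16 (H0) depth=16
  + 54.158.61.24/32 (H1) depth=32
  ? 54.158.61.24  path d0:H0→d1:-→d2:-→d3:-→d4:-→d5:-→d6:-→d7:-→d8:-→d9:H7→d10:-→d11:-→d12:-→d13:-→d14:-→d15:-→d16:H1→d17:-→d18:-→d19:-→d20:-→d21:-→d22:-→d23:-→d24:-→d25:-→d26:H5→d27:-→d28:-→d29:-→d30:-→d31:-→d32:H1  best=H1
  + 31.129.142.0/24 (H5) depth=24
  del 54.158.61.24/32 (clear depth 32)
  ? 54.158.61.7  path d0:H0→d1:-→d2:-→d3:-→d4:-→d5:-→d6:-→d7:-→d8:-→d9:H7→d10:-→d11:-→d12:-→d13:-→d14:-→d15:-→d16:H1→d17:-→d18:-→d19:-→d20:-→d21:-→d22:-→d23:-→d24:-→d25:-→d26:H5→d27:-  best=H5
  + 28.0.0.0/6 (H5) depth=6
  + 31.0.0.0/8 (H2) depth=8
  ? 54.158.61.33  path d0:H0→d1:-→d2:-→d3:-→d4:-→d5:-→d6:-→d7:-→d8:-→d9:H7→d10:-→d11:-→d12:-→d13:-→d14:-→d15:-→d16:H1→d17:-→d18:-→d19:-→d20:-→d21:-→d22:-→d23:-→d24:-→d25:-→d26:H5  best=H5

== LOOKUPS ==
["H7","H5","H5","H7","H1","H5","H5"]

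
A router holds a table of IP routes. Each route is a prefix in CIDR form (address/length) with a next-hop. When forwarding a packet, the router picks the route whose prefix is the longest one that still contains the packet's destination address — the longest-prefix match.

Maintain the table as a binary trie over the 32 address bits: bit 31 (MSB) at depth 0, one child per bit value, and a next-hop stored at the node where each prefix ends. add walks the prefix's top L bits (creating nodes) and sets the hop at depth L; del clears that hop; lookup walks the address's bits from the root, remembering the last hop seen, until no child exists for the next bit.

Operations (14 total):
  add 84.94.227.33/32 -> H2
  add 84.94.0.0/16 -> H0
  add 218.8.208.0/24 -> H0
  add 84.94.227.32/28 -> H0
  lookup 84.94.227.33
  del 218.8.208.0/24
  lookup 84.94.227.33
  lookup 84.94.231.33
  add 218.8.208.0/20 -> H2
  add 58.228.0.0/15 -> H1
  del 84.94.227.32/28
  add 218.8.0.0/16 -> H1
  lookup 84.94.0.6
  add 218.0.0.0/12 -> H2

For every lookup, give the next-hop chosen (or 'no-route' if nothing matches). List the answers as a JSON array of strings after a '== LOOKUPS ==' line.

Process each operation:
  add 84.94.227.33/32 -> H2 at depth 32
  add 84.94.0.0/16 -> H0 at depth 16
  add 218.8.208.0/24 -> H0 at depth 24
  add 84.94.227.32/28 -> H0 at depth 28
  ? 84.94.227.33  path d0:-→d1:-→d2:-→d3:-→d4:-→d5:-→d6:-→d7:-→d8:-→d9:-→d10:-→d11:-→d12:-→d13:-→d14:-→d15:-→d16:H0→d17:-→d18:-→d19:-→d20:-→d21:-→d22:-→d23:-→d24:-→d25:-→d26:-→d27:-→d28:H0→d29:-→d30:-→d31:-→d32:H2  best=H2
  del 218.8.208.0/24 (clear depth 24)
  ? 84.94.227.33  path d0:-→d1:-→d2:-→d3:-→d4:-→d5:-→d6:-→d7:-→d8:-→d9:-→d10:-→d11:-→d12:-→d13:-→d14:-→d15:-→d16:H0→d17:-→d18:-→d19:-→d20:-→d21:-→d22:-→d23:-→d24:-→d25:-→d26:-→d27:-→d28:H0→d29:-→d30:-→d31:-→d32:H2  best=H2
  ? 84.94.231.33  path d0:-→d1:-→d2:-→d3:-→d4:-→d5:-→d6:-→d7:-→d8:-→d9:-→d10:-→d11:-→d12:-→d13:-→d14:-→d15:-→d16:H0→d17:-→d18:-→d19:-→d20:-→d21:-  best=H0
  add 218.8.208.0/20 -> H2 at depth 20
  add 58.228.0.0/15 -> H1 at depth 15
  del 84.94.227.32/28 (clear depth 28)
  add 218.8.0.0/16 -> H1 at depth 16
  ? 84.94.0.6  path d0:-→d1:-→d2:-→d3:-→d4:-→d5:-→d6:-→d7:-→d8:-→d9:-→d10:-→d11:-→d12:-→d13:-→d14:-→d15:-→d16:H0  best=H0
  add 218.0.0.0/12 -> H2 at depth 12

== LOOKUPS ==
["H2","H2","H0","H0"]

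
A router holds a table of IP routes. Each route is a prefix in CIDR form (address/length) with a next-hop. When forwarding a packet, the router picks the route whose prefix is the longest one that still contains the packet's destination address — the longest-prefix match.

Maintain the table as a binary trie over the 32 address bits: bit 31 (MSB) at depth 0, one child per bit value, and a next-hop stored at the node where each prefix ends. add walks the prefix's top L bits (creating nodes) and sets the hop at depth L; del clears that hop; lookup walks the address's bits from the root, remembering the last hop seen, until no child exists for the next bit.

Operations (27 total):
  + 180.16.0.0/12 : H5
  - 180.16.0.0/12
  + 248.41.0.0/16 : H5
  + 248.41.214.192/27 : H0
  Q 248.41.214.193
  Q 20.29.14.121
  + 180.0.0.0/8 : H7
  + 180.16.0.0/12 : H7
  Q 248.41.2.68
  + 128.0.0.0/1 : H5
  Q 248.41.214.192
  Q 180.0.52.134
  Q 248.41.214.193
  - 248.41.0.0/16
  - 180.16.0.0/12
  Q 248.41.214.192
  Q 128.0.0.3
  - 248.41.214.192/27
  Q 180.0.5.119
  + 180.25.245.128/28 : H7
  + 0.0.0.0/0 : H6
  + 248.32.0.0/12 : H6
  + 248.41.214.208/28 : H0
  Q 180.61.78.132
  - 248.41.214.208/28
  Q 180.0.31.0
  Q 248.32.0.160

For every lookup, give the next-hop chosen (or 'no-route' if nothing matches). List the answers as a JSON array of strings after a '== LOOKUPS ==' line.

Trace:
  + 180.16.0.0/12 (H5) depth=12
  del 180.16.0.0/12 (clear depth 12)
  + 248.41.0.0/16 (H5) depth=16
  + 248.41.214.192/27 (H0) depth=27
  Q 248.41.214.193: descend 111110000010100111010110110 ; hops seen [H5,H0] ; pick H0
  Q 20.29.14.121: descend ε ; hops seen [∅] ; pick no-route
  + 180.0.0.0/8 (H7) depth=8
  + 180.16.0.0/12 (H7) depth=12
  Q 248.41.2.68: descend 1111100000101001 ; hops seen [H5] ; pick H5
  + 128.0.0.0/1 (H5) depth=1
  Q 248.41.214.192: descend 111110000010100111010110110 ; hops seen [H5,H5,H0] ; pick H0
  Q 180.0.52.134: descend 10110100000 ; hops seen [H5,H7] ; pick H7
  Q 248.41.214.193: descend 111110000010100111010110110 ; hops seen [H5,H5,H0] ; pick H0
  del 248.41.0.0/16 (clear depth 16)
  del 180.16.0.0/12 (clear depth 12)
  Q 248.41.214.192: descend 111110000010100111010110110 ; hops seen [H5,H0] ; pick H0
  Q 128.0.0.3: descend 10 ; hops seen [H5] ; pick H5
  del 248.41.214.192/27 (clear depth 27)
  Q 180.0.5.119: descend 10110100000 ; hops seen [H5,H7] ; pick H7
  + 180.25.245.128/28 (H7) depth=28
  + 0.0.0.0/0 (H6) depth=0
  + 248.32.0.0/12 (H6) depth=12
  + 248.41.214.208/28 (H0) depth=28
  Q 180.61.78.132: descend 1011010000 ; hops seen [H6,H5,H7] ; pick H7
  del 248.41.214.208/28 (clear depth 28)
  Q 180.0.31.0: descend 10110100000 ; hops seen [H6,H5,H7] ; pick H7
  Q 248.32.0.160: descend 111110000010 ; hops seen [H6,H5,H6] ; pick H6

== LOOKUPS ==
["H0","no-route","H5","H0","H7","H0","H0","H5","H7","H7","H7","H6"]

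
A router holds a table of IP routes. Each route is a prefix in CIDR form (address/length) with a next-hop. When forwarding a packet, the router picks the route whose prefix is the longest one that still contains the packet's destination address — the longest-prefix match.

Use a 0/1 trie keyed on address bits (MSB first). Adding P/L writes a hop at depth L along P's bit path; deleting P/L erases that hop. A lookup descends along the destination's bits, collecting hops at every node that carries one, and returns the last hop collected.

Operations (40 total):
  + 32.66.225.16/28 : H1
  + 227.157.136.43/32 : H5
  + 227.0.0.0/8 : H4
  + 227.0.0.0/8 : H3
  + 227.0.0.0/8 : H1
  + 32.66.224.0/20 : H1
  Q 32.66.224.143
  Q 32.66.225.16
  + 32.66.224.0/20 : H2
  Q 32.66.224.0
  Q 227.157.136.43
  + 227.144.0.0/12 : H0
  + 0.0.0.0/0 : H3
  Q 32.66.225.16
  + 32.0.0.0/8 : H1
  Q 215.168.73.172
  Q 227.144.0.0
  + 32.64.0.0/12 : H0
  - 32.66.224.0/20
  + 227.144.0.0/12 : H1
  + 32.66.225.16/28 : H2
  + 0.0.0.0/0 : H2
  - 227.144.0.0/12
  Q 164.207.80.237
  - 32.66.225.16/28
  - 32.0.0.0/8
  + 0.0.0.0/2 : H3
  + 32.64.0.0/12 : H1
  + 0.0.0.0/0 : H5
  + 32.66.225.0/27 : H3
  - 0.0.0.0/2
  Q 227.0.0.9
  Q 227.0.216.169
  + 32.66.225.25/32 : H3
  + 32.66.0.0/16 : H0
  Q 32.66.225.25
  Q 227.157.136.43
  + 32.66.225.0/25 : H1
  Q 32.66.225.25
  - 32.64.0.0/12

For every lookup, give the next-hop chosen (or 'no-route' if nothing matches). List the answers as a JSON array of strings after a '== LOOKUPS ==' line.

Process each operation:
  + 32.66.225.16/28 (H1) depth=28
  + 227.157.136.43/32 (H5) depth=32
  + 227.0.0.0/8 (H4) depth=8
  + 227.0.0.0/8 (H3) depth=8
  + 227.0.0.0/8 (H1) depth=8
  + 32.66.224.0/20 (H1) depth=20
  Q 32.66.224.143: descend 00100000010000101110000 ; hops seen [H1] ; pick H1
  Q 32.66.225.16: descend 0010000001000010111000010001 ; hops seen [H1,H1] ; pick H1
  + 32.66.224.0/20 (H2) depth=20
  Q 32.66.224.0: descend 00100000010000101110000 ; hops seen [H2] ; pick H2
  Q 227.157.136.43: descend 11100011100111011000100000101011 ; hops seen [H1,H5] ; pick H5
  + 227.144.0.0/12 (H0) depth=12
  + 0.0.0.0/0 (H3) depth=0
  Q 32.66.225.16: descend 0010000001000010111000010001 ; hops seen [H3,H2,H1] ; pick H1
  + 32.0.0.0/8 (H1) depth=8
  Q 215.168.73.172: descend 11 ; hops seen [H3] ; pick H3
  Q 227.144.0.0: descend 111000111001 ; hops seen [H3,H1,H0] ; pick H0
  + 32.64.0.0/12 (H0) depth=12
  - 32.66.224.0/20 clear@20
  + 227.144.0.0/12 (H1) depth=12
  + 32.66.225.16/28 (H2) depth=28
  + 0.0.0.0/0 (H2) depth=0
  - 227.144.0.0/12 clear@12
  Q 164.207.80.237: descend 1 ; hops seen [H2] ; pick H2
  - 32.66.225.16/28 clear@28
  - 32.0.0.0/8 clear@8
  + 0.0.0.0/2 (H3) depth=2
  + 32.64.0.0/12 (H1) depth=12
  + 0.0.0.0/0 (H5) depth=0
  + 32.66.225.0/27 (H3) depth=27
  - 0.0.0.0/2 clear@2
  Q 227.0.0.9: descend 11100011 ; hops seen [H5,H1] ; pick H1
  Q 227.0.216.169: descend 11100011 ; hops seen [H5,H1] ; pick H1
  + 32.66.225.25/32 (H3) depth=32
  + 32.66.0.0/16 (H0) depth=16
  Q 32.66.225.25: descend 00100000010000101110000100011001 ; hops seen [H5,H1,H0,H3,H3] ; pick H3
  Q 227.157.136.43: descend 11100011100111011000100000101011 ; hops seen [H5,H1,H5] ; pick H5
  + 32.66.225.0/25 (H1) depth=25
  Q 32.66.225.25: descend 00100000010000101110000100011001 ; hops seen [H5,H1,H0,H1,H3,H3] ; pick H3
  - 32.64.0.0/12 clear@12

== LOOKUPS ==
["H1","H1","H2","H5","H1","H3","H0","H2","H1","H1","H3","H5","H3"]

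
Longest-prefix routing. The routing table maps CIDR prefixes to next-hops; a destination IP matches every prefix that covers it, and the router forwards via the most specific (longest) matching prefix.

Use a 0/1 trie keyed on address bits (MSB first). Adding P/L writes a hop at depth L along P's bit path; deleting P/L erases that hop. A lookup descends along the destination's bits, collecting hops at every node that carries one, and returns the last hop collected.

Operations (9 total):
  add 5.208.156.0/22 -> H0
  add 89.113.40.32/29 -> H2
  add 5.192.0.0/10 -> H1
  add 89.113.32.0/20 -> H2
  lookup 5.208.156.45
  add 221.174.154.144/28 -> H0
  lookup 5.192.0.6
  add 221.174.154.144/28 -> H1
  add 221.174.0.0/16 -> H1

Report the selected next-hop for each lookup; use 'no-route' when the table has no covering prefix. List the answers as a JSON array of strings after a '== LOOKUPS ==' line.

Process each operation:
  add 5.208.156.0/22 -> H0 at depth 22
  add 89.113.40.32/29 -> H2 at depth 29
  add 5.192.0.0/10 -> H1 at depth 10
  add 89.113.32.0/20 -> H2 at depth 20
  lookup 5.208.156.45: bits 0000010111010000100111 walk d0:-→d1:-→d2:-→d3:-→d4:-→d5:-→d6:-→d7:-→d8:-→d9:-→d10:H1→d11:-→d12:-→d13:-→d14:-→d15:-→d16:-→d17:-→d18:-→d19:-→d20:-→d21:-→d22:H0 -> H0
  add 221.174.154.144/28 -> H0 at depth 28
  lookup 5.192.0.6: bits 00000101110 walk d0:-→d1:-→d2:-→d3:-→d4:-→d5:-→d6:-→d7:-→d8:-→d9:-→d10:H1→d11:- -> H1
  add 221.174.154.144/28 -> H1 at depth 28
  add 221.174.0.0/16 -> H1 at depth 16

== LOOKUPS ==
["H0","H1"]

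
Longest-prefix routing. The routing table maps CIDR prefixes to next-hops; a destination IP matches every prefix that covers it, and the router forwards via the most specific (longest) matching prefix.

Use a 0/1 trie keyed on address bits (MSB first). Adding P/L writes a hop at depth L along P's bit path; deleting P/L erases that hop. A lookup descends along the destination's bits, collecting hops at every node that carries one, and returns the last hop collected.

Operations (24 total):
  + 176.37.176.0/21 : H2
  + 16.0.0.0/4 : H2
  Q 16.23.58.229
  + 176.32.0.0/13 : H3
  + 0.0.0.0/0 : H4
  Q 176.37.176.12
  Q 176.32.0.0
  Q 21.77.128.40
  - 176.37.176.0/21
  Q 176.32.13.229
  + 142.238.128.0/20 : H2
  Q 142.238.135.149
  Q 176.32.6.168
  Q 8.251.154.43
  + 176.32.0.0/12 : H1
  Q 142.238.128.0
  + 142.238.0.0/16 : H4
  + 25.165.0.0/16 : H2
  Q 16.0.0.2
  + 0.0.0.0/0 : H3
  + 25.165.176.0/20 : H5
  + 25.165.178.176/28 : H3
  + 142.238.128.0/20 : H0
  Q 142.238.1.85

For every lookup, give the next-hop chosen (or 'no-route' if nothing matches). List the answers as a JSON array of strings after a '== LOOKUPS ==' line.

Trace:
  + 176.37.176.0/21 (H2) depth=21
  + 16.0.0.0/4 (H2) depth=4
  ? 16.23.58.229  path d0:-→d1:-→d2:-→d3:-→d4:H2  best=H2
  + 176.32.0.0/13 (H3) depth=13
  + 0.0.0.0/0 (H4) depth=0
  ? 176.37.176.12  path d0:H4→d1:-→d2:-→d3:-→d4:-→d5:-→d6:-→d7:-→d8:-→d9:-→d10:-→d11:-→d12:-→d13:H3→d14:-→d15:-→d16:-→d17:-→d18:-→d19:-→d20:-→d21:H2  best=H2
  ? 176.32.0.0  path d0:H4→d1:-→d2:-→d3:-→d4:-→d5:-→d6:-→d7:-→d8:-→d9:-→d10:-→d11:-→d12:-→d13:H3  best=H3
  ? 21.77.128.40  path d0:H4→d1:-→d2:-→d3:-→d4:H2  best=H2
  - 176.37.176.0/21 clear@21
  ? 176.32.13.229  path d0:H4→d1:-→d2:-→d3:-→d4:-→d5:-→d6:-→d7:-→d8:-→d9:-→d10:-→d11:-→d12:-→d13:H3  best=H3
  + 142.238.128.0/20 (H2) depth=20
  ? 142.238.135.149  path d0:H4→d1:-→d2:-→d3:-→d4:-→d5:-→d6:-→d7:-→d8:-→d9:-→d10:-→d11:-→d12:-→d13:-→d14:-→d15:-→d16:-→d17:-→d18:-→d19:-→d20:H2  best=H2
  ? 176.32.6.168  path d0:H4→d1:-→d2:-→d3:-→d4:-→d5:-→d6:-→d7:-→d8:-→d9:-→d10:-→d11:-→d12:-→d13:H3  best=H3
  ? 8.251.154.43  path d0:H4→d1:-→d2:-→d3:-  best=H4
  + 176.32.0.0/12 (H1) depth=12
  ? 142.238.128.0  path d0:H4→d1:-→d2:-→d3:-→d4:-→d5:-→d6:-→d7:-→d8:-→d9:-→d10:-→d11:-→d12:-→d13:-→d14:-→d15:-→d16:-→d17:-→d18:-→d19:-→d20:H2  best=H2
  + 142.238.0.0/16 (H4) depth=16
  + 25.165.0.0/16 (H2) depth=16
  ? 16.0.0.2  path d0:H4→d1:-→d2:-→d3:-→d4:H2  best=H2
  + 0.0.0.0/0 (H3) depth=0
  + 25.165.176.0/20 (H5) depth=20
  + 25.165.178.176/28 (H3) depth=28
  + 142.238.128.0/20 (H0) depth=20
  ? 142.238.1.85  path d0:H3→d1:-→d2:-→d3:-→d4:-→d5:-→d6:-→d7:-→d8:-→d9:-→d10:-→d11:-→d12:-→d13:-→d14:-→d15:-→d16:H4  best=H4

== LOOKUPS ==
["H2","H2","H3","H2","H3","H2","H3","H4","H2","H2","H4"]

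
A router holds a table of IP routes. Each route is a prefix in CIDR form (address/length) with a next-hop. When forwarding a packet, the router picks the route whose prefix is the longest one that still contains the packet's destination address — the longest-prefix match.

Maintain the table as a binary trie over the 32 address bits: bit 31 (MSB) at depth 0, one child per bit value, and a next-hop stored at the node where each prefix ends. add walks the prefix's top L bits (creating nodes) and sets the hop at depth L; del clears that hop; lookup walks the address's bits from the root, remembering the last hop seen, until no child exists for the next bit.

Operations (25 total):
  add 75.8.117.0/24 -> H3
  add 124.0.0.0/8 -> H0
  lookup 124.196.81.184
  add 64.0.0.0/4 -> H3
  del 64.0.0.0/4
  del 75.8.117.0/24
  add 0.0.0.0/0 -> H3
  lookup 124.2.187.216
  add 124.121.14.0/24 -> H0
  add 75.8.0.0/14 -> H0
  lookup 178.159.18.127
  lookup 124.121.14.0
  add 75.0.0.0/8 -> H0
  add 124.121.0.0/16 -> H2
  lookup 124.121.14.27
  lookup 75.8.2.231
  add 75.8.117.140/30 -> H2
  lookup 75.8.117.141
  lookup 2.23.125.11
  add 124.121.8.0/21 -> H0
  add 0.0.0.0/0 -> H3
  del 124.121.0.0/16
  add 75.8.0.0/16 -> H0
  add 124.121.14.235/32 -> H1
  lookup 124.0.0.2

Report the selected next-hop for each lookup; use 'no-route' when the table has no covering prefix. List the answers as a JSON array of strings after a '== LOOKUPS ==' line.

Apply in order:
  + 75.8.117.0/24 (H3) depth=24
  + 124.0.0.0/8 (H0) depth=8
  Q 124.196.81.184: descend 01111100 ; hops seen [H0] ; pick H0
  + 64.0.0.0/4 (H3) depth=4
  del 64.0.0.0/4 (clear depth 4)
  del 75.8.117.0/24 (clear depth 24)
  + 0.0.0.0/0 (H3) depth=0
  Q 124.2.187.216: descend 01111100 ; hops seen [H3,H0] ; pick H0
  + 124.121.14.0/24 (H0) depth=24
  + 75.8.0.0/14 (H0) depth=14
  Q 178.159.18.127: descend ε ; hops seen [H3] ; pick H3
  Q 124.121.14.0: descend 011111000111100100001110 ; hops seen [H3,H0,H0] ; pick H0
  + 75.0.0.0/8 (H0) depth=8
  + 124.121.0.0/16 (H2) depth=16
  Q 124.121.14.27: descend 011111000111100100001110 ; hops seen [H3,H0,H2,H0] ; pick H0
  Q 75.8.2.231: descend 01001011000010000 ; hops seen [H3,H0,H0] ; pick H0
  + 75.8.117.140/30 (H2) depth=30
  Q 75.8.117.141: descend 010010110000100001110101100011 ; hops seen [H3,H0,H0,H2] ; pick H2
  Q 2.23.125.11: descend 0 ; hops seen [H3] ; pick H3
  + 124.121.8.0/21 (H0) depth=21
  + 0.0.0.0/0 (H3) depth=0
  del 124.121.0.0/16 (clear depth 16)
  + 75.8.0.0/16 (H0) depth=16
  + 124.121.14.235/32 (H1) depth=32
  Q 124.0.0.2: descend 011111000 ; hops seen [H3,H0] ; pick H0

== LOOKUPS ==
["H0","H0","H3","H0","H0","H0","H2","H3","H0"]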